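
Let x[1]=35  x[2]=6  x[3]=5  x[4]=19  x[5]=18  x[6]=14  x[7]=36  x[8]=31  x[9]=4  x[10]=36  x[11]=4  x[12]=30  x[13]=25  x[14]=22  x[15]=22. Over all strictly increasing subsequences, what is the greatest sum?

Let S[i] be the best sum of a strictly increasing subsequence ending at i:
i:      1  2  3  4  5  6  7  8  9 10 11 12 13 14 15
x[i]:  35  6  5 19 18 14 36 31  4 36  4 30 25 22 22
S:     35  6  5 25 24 20 71 56  4 92  4 55 50 47 47
Maximum is 92 (e.g. 6 + 19 + 31 + 36).

92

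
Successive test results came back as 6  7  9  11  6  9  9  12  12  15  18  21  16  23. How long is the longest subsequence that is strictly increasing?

9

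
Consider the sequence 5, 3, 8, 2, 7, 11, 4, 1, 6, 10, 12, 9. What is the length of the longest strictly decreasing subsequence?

Negate each value so 'decreasing' becomes 'increasing', then run patience tails on the negated sequence:
-5 → extends → [-5]
-3 → extends → [-5, -3]
-8 → replaces -5 → [-8, -3]
-2 → extends → [-8, -3, -2]
-7 → replaces -3 → [-8, -7, -2]
-11 → replaces -8 → [-11, -7, -2]
-4 → replaces -2 → [-11, -7, -4]
-1 → extends → [-11, -7, -4, -1]
-6 → replaces -4 → [-11, -7, -6, -1]
-10 → replaces -7 → [-11, -10, -6, -1]
-12 → replaces -11 → [-12, -10, -6, -1]
-9 → replaces -6 → [-12, -10, -9, -1]
Four tails, so the longest strictly decreasing subsequence of the original has length 4.

4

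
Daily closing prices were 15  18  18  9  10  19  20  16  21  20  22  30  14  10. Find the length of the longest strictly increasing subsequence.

Track the smallest tail for each achievable length (strict):
15 → extends → [15]
18 → extends → [15, 18]
18 → already a tail → [15, 18]
9 → replaces 15 → [9, 18]
10 → replaces 18 → [9, 10]
19 → extends → [9, 10, 19]
20 → extends → [9, 10, 19, 20]
16 → replaces 19 → [9, 10, 16, 20]
21 → extends → [9, 10, 16, 20, 21]
20 → already a tail → [9, 10, 16, 20, 21]
22 → extends → [9, 10, 16, 20, 21, 22]
30 → extends → [9, 10, 16, 20, 21, 22, 30]
14 → replaces 16 → [9, 10, 14, 20, 21, 22, 30]
10 → already a tail → [9, 10, 14, 20, 21, 22, 30]
Seven tails, so the longest strictly increasing subsequence has length 7 (e.g. 15, 18, 19, 20, 21, 22, 30).

7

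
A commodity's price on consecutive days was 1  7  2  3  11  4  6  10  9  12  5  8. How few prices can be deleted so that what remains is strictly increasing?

5

Fewest deletions = n − (longest strictly increasing subsequence).
i:      1  2  3  4  5  6  7  8  9 10 11 12
a[i]:   1  7  2  3 11  4  6 10  9 12  5  8
dp:     1  2  2  3  4  4  5  6  6  7  5  6
max dp = 7, so deletions = 12 − 7 = 5.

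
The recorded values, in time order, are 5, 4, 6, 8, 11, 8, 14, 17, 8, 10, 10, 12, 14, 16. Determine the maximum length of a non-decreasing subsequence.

10

Track the smallest tail for each achievable length (allowing ties):
5 → extends → [5]
4 → replaces 5 → [4]
6 → extends → [4, 6]
8 → extends → [4, 6, 8]
11 → extends → [4, 6, 8, 11]
8 → replaces 11 → [4, 6, 8, 8]
14 → extends → [4, 6, 8, 8, 14]
17 → extends → [4, 6, 8, 8, 14, 17]
8 → replaces 14 → [4, 6, 8, 8, 8, 17]
10 → replaces 17 → [4, 6, 8, 8, 8, 10]
10 → extends → [4, 6, 8, 8, 8, 10, 10]
12 → extends → [4, 6, 8, 8, 8, 10, 10, 12]
14 → extends → [4, 6, 8, 8, 8, 10, 10, 12, 14]
16 → extends → [4, 6, 8, 8, 8, 10, 10, 12, 14, 16]
Ten tails, so the longest non-decreasing subsequence has length 10 (e.g. 5, 6, 8, 8, 8, 10, 10, 12, 14, 16).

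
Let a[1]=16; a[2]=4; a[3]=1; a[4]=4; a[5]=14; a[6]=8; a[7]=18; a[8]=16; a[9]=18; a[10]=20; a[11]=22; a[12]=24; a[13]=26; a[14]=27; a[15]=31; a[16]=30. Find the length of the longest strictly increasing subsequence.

11

Let dp[i] be the length of the longest such subsequence ending at index i:
i:      1  2  3  4  5  6  7  8  9 10 11 12 13 14 15 16
a[i]:  16  4  1  4 14  8 18 16 18 20 22 24 26 27 31 30
dp:     1  1  1  2  3  3  4  4  5  6  7  8  9 10 11 11
Maximum dp value is 11.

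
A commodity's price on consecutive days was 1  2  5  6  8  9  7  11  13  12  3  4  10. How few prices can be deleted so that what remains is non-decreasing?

5

Fewest deletions = n − (longest non-decreasing subsequence).
i:      1  2  3  4  5  6  7  8  9 10 11 12 13
a[i]:   1  2  5  6  8  9  7 11 13 12  3  4 10
dp:     1  2  3  4  5  6  5  7  8  8  3  4  7
max dp = 8, so deletions = 13 − 8 = 5.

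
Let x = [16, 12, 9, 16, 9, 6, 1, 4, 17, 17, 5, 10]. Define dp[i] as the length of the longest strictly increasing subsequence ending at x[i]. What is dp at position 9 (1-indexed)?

dp[i] = 1 + max{dp[j] : j<i, x[j]<x[i]} (or 1 if no such j):
i:      1  2  3  4  5  6  7  8  9 10 11 12
x[i]:  16 12  9 16  9  6  1  4 17 17  5 10
dp:     1  1  1  2  1  1  1  2  3  3  3  4
At index 9 the value is 3.

3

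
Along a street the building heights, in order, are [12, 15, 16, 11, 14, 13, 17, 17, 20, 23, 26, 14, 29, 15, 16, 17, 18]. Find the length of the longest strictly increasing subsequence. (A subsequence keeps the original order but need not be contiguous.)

8

Let dp[i] be the length of the longest such subsequence ending at index i:
i:      1  2  3  4  5  6  7  8  9 10 11 12 13 14 15 16 17
a[i]:  12 15 16 11 14 13 17 17 20 23 26 14 29 15 16 17 18
dp:     1  2  3  1  2  2  4  4  5  6  7  3  8  4  5  6  7
Maximum dp value is 8.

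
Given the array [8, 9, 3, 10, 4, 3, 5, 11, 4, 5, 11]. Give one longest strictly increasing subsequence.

Patience tails give the LIS length; then backtrack through the dp parents:
8 → extends → [8]
9 → extends → [8, 9]
3 → replaces 8 → [3, 9]
10 → extends → [3, 9, 10]
4 → replaces 9 → [3, 4, 10]
3 → already a tail → [3, 4, 10]
5 → replaces 10 → [3, 4, 5]
11 → extends → [3, 4, 5, 11]
4 → already a tail → [3, 4, 5, 11]
5 → already a tail → [3, 4, 5, 11]
11 → already a tail → [3, 4, 5, 11]
Length 4; one witness is 8, 9, 10, 11.

8, 9, 10, 11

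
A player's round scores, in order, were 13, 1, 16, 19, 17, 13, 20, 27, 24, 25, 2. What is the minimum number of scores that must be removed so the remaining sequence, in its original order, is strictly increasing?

Fewest deletions = n − (longest strictly increasing subsequence).
Patience tails:
13 → extends → [13]
1 → replaces 13 → [1]
16 → extends → [1, 16]
19 → extends → [1, 16, 19]
17 → replaces 19 → [1, 16, 17]
13 → replaces 16 → [1, 13, 17]
20 → extends → [1, 13, 17, 20]
27 → extends → [1, 13, 17, 20, 27]
24 → replaces 27 → [1, 13, 17, 20, 24]
25 → extends → [1, 13, 17, 20, 24, 25]
2 → replaces 13 → [1, 2, 17, 20, 24, 25]
Longest strictly increasing subsequence has length 6, so deletions = 11 − 6 = 5.

5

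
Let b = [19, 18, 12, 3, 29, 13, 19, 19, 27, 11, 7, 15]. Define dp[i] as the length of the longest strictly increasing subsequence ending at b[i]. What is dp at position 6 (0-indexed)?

3

dp[i] = 1 + max{dp[j] : j<i, b[j]<b[i]} (or 1 if no such j):
i:      0  1  2  3  4  5  6  7  8  9 10 11
b[i]:  19 18 12  3 29 13 19 19 27 11  7 15
dp:     1  1  1  1  2  2  3  3  4  2  2  3
At index 6 the value is 3.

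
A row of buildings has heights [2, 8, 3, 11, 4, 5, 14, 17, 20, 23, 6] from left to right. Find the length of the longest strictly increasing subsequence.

Track the smallest tail for each achievable length (strict):
2 → extends → [2]
8 → extends → [2, 8]
3 → replaces 8 → [2, 3]
11 → extends → [2, 3, 11]
4 → replaces 11 → [2, 3, 4]
5 → extends → [2, 3, 4, 5]
14 → extends → [2, 3, 4, 5, 14]
17 → extends → [2, 3, 4, 5, 14, 17]
20 → extends → [2, 3, 4, 5, 14, 17, 20]
23 → extends → [2, 3, 4, 5, 14, 17, 20, 23]
6 → replaces 14 → [2, 3, 4, 5, 6, 17, 20, 23]
Eight tails, so the longest strictly increasing subsequence has length 8 (e.g. 2, 3, 4, 5, 14, 17, 20, 23).

8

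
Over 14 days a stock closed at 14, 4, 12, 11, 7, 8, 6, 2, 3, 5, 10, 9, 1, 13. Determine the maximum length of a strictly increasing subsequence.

5

Track the smallest tail for each achievable length (strict):
14 → extends → [14]
4 → replaces 14 → [4]
12 → extends → [4, 12]
11 → replaces 12 → [4, 11]
7 → replaces 11 → [4, 7]
8 → extends → [4, 7, 8]
6 → replaces 7 → [4, 6, 8]
2 → replaces 4 → [2, 6, 8]
3 → replaces 6 → [2, 3, 8]
5 → replaces 8 → [2, 3, 5]
10 → extends → [2, 3, 5, 10]
9 → replaces 10 → [2, 3, 5, 9]
1 → replaces 2 → [1, 3, 5, 9]
13 → extends → [1, 3, 5, 9, 13]
Five tails, so the longest strictly increasing subsequence has length 5 (e.g. 4, 7, 8, 10, 13).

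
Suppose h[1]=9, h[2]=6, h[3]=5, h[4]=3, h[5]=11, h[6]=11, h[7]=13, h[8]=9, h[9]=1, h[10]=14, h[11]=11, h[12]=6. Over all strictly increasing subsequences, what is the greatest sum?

Let S[i] be the best sum of a strictly increasing subsequence ending at i:
i:      1  2  3  4  5  6  7  8  9 10 11 12
h[i]:   9  6  5  3 11 11 13  9  1 14 11  6
S:      9  6  5  3 20 20 33 15  1 47 26 11
Maximum is 47 (e.g. 9 + 11 + 13 + 14).

47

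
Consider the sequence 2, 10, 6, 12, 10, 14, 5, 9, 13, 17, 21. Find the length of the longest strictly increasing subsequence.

6

Let dp[i] be the length of the longest such subsequence ending at index i:
i:      1  2  3  4  5  6  7  8  9 10 11
a[i]:   2 10  6 12 10 14  5  9 13 17 21
dp:     1  2  2  3  3  4  2  3  4  5  6
Maximum dp value is 6.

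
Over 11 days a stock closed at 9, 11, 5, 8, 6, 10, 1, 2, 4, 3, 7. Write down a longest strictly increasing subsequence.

Patience tails give the LIS length; then backtrack through the dp parents:
9 → extends → [9]
11 → extends → [9, 11]
5 → replaces 9 → [5, 11]
8 → replaces 11 → [5, 8]
6 → replaces 8 → [5, 6]
10 → extends → [5, 6, 10]
1 → replaces 5 → [1, 6, 10]
2 → replaces 6 → [1, 2, 10]
4 → replaces 10 → [1, 2, 4]
3 → replaces 4 → [1, 2, 3]
7 → extends → [1, 2, 3, 7]
Length 4; one witness is 1, 2, 4, 7.

1, 2, 4, 7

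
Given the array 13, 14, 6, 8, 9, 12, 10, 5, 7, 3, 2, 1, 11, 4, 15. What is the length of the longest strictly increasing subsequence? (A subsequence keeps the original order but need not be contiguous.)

6

Track the smallest tail for each achievable length (strict):
13 → extends → [13]
14 → extends → [13, 14]
6 → replaces 13 → [6, 14]
8 → replaces 14 → [6, 8]
9 → extends → [6, 8, 9]
12 → extends → [6, 8, 9, 12]
10 → replaces 12 → [6, 8, 9, 10]
5 → replaces 6 → [5, 8, 9, 10]
7 → replaces 8 → [5, 7, 9, 10]
3 → replaces 5 → [3, 7, 9, 10]
2 → replaces 3 → [2, 7, 9, 10]
1 → replaces 2 → [1, 7, 9, 10]
11 → extends → [1, 7, 9, 10, 11]
4 → replaces 7 → [1, 4, 9, 10, 11]
15 → extends → [1, 4, 9, 10, 11, 15]
Six tails, so the longest strictly increasing subsequence has length 6 (e.g. 6, 8, 9, 10, 11, 15).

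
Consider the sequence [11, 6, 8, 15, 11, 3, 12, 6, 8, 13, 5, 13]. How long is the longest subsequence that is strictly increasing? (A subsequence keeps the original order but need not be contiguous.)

5

Let dp[i] be the length of the longest such subsequence ending at index i:
i:      1  2  3  4  5  6  7  8  9 10 11 12
a[i]:  11  6  8 15 11  3 12  6  8 13  5 13
dp:     1  1  2  3  3  1  4  2  3  5  2  5
Maximum dp value is 5.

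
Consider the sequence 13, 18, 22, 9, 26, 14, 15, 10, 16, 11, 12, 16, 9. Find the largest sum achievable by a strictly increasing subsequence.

Let S[i] be the best sum of a strictly increasing subsequence ending at i:
i:      1  2  3  4  5  6  7  8  9 10 11 12 13
a[i]:  13 18 22  9 26 14 15 10 16 11 12 16  9
S:     13 31 53  9 79 27 42 19 58 30 42 58  9
Maximum is 79 (e.g. 13 + 18 + 22 + 26).

79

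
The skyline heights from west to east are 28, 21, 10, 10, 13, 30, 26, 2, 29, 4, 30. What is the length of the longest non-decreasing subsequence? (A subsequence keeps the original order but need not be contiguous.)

Track the smallest tail for each achievable length (allowing ties):
28 → extends → [28]
21 → replaces 28 → [21]
10 → replaces 21 → [10]
10 → extends → [10, 10]
13 → extends → [10, 10, 13]
30 → extends → [10, 10, 13, 30]
26 → replaces 30 → [10, 10, 13, 26]
2 → replaces 10 → [2, 10, 13, 26]
29 → extends → [2, 10, 13, 26, 29]
4 → replaces 10 → [2, 4, 13, 26, 29]
30 → extends → [2, 4, 13, 26, 29, 30]
Six tails, so the longest non-decreasing subsequence has length 6 (e.g. 10, 10, 13, 26, 29, 30).

6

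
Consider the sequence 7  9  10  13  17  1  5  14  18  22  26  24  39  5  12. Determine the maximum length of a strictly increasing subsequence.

9

Let dp[i] be the length of the longest such subsequence ending at index i:
i:      1  2  3  4  5  6  7  8  9 10 11 12 13 14 15
a[i]:   7  9 10 13 17  1  5 14 18 22 26 24 39  5 12
dp:     1  2  3  4  5  1  2  5  6  7  8  8  9  2  4
Maximum dp value is 9.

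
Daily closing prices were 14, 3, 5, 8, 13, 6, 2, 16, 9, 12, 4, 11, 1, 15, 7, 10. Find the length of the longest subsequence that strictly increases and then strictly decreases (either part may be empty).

inc[i] = longest strictly increasing subsequence ending at i; dec[i] = longest strictly decreasing subsequence starting at i:
i:      1  2  3  4  5  6  7  8  9 10 11 12 13 14 15 16
a[i]:  14  3  5  8 13  6  2 16  9 12  4 11  1 15  7 10
inc:    1  1  2  3  4  3  1  5  4  5  2  5  1  6  4  5
dec:    5  3  3  4  4  3  2  4  3  3  2  2  1  2  1  1
Best peak at i=8 (value 16): inc=5, dec=4, length 5+4−1 = 8.

8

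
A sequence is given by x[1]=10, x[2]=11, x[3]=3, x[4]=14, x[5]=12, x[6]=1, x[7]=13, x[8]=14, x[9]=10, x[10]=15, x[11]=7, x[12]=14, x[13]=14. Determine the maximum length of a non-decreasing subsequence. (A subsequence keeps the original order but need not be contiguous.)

7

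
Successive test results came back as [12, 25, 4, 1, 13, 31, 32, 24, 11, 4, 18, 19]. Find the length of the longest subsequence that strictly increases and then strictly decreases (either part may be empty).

inc[i] = longest strictly increasing subsequence ending at i; dec[i] = longest strictly decreasing subsequence starting at i:
i:      1  2  3  4  5  6  7  8  9 10 11 12
a[i]:  12 25  4  1 13 31 32 24 11  4 18 19
inc:    1  2  1  1  2  3  4  3  2  2  3  4
dec:    3  4  2  1  3  4  4  3  2  1  1  1
Best peak at i=7 (value 32): inc=4, dec=4, length 4+4−1 = 7.

7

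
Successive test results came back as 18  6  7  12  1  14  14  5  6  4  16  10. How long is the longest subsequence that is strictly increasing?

5

Track the smallest tail for each achievable length (strict):
18 → extends → [18]
6 → replaces 18 → [6]
7 → extends → [6, 7]
12 → extends → [6, 7, 12]
1 → replaces 6 → [1, 7, 12]
14 → extends → [1, 7, 12, 14]
14 → already a tail → [1, 7, 12, 14]
5 → replaces 7 → [1, 5, 12, 14]
6 → replaces 12 → [1, 5, 6, 14]
4 → replaces 5 → [1, 4, 6, 14]
16 → extends → [1, 4, 6, 14, 16]
10 → replaces 14 → [1, 4, 6, 10, 16]
Five tails, so the longest strictly increasing subsequence has length 5 (e.g. 6, 7, 12, 14, 16).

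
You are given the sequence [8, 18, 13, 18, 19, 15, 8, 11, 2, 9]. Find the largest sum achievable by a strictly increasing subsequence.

58

Let S[i] be the best sum of a strictly increasing subsequence ending at i:
i:      1  2  3  4  5  6  7  8  9 10
a[i]:   8 18 13 18 19 15  8 11  2  9
S:      8 26 21 39 58 36  8 19  2 17
Maximum is 58 (e.g. 8 + 13 + 18 + 19).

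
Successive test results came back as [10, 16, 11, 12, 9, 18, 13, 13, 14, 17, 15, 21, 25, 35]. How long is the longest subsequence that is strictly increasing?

9

Track the smallest tail for each achievable length (strict):
10 → extends → [10]
16 → extends → [10, 16]
11 → replaces 16 → [10, 11]
12 → extends → [10, 11, 12]
9 → replaces 10 → [9, 11, 12]
18 → extends → [9, 11, 12, 18]
13 → replaces 18 → [9, 11, 12, 13]
13 → already a tail → [9, 11, 12, 13]
14 → extends → [9, 11, 12, 13, 14]
17 → extends → [9, 11, 12, 13, 14, 17]
15 → replaces 17 → [9, 11, 12, 13, 14, 15]
21 → extends → [9, 11, 12, 13, 14, 15, 21]
25 → extends → [9, 11, 12, 13, 14, 15, 21, 25]
35 → extends → [9, 11, 12, 13, 14, 15, 21, 25, 35]
Nine tails, so the longest strictly increasing subsequence has length 9 (e.g. 10, 11, 12, 13, 14, 17, 21, 25, 35).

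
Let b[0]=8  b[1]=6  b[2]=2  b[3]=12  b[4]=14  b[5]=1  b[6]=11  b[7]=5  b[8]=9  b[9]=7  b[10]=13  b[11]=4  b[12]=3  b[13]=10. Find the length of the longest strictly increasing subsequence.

4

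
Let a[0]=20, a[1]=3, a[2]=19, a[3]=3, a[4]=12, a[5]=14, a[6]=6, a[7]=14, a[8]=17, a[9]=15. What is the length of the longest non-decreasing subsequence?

Track the smallest tail for each achievable length (allowing ties):
20 → extends → [20]
3 → replaces 20 → [3]
19 → extends → [3, 19]
3 → replaces 19 → [3, 3]
12 → extends → [3, 3, 12]
14 → extends → [3, 3, 12, 14]
6 → replaces 12 → [3, 3, 6, 14]
14 → extends → [3, 3, 6, 14, 14]
17 → extends → [3, 3, 6, 14, 14, 17]
15 → replaces 17 → [3, 3, 6, 14, 14, 15]
Six tails, so the longest non-decreasing subsequence has length 6 (e.g. 3, 3, 12, 14, 14, 17).

6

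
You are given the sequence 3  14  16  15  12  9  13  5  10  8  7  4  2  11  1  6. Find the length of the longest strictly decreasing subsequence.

9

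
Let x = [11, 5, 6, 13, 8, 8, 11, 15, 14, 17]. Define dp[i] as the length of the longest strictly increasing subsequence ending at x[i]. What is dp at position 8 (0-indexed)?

5

dp[i] = 1 + max{dp[j] : j<i, x[j]<x[i]} (or 1 if no such j):
i:      0  1  2  3  4  5  6  7  8  9
x[i]:  11  5  6 13  8  8 11 15 14 17
dp:     1  1  2  3  3  3  4  5  5  6
At index 8 the value is 5.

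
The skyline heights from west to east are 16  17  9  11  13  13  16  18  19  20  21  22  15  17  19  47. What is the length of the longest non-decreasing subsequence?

11

Let dp[i] be the length of the longest such subsequence ending at index i:
i:      1  2  3  4  5  6  7  8  9 10 11 12 13 14 15 16
a[i]:  16 17  9 11 13 13 16 18 19 20 21 22 15 17 19 47
dp:     1  2  1  2  3  4  5  6  7  8  9 10  5  6  8 11
Maximum dp value is 11.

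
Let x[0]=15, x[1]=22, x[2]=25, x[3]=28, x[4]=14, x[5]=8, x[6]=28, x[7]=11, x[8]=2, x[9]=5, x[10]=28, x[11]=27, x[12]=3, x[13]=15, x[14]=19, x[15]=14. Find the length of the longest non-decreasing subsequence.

Track the smallest tail for each achievable length (allowing ties):
15 → extends → [15]
22 → extends → [15, 22]
25 → extends → [15, 22, 25]
28 → extends → [15, 22, 25, 28]
14 → replaces 15 → [14, 22, 25, 28]
8 → replaces 14 → [8, 22, 25, 28]
28 → extends → [8, 22, 25, 28, 28]
11 → replaces 22 → [8, 11, 25, 28, 28]
2 → replaces 8 → [2, 11, 25, 28, 28]
5 → replaces 11 → [2, 5, 25, 28, 28]
28 → extends → [2, 5, 25, 28, 28, 28]
27 → replaces 28 → [2, 5, 25, 27, 28, 28]
3 → replaces 5 → [2, 3, 25, 27, 28, 28]
15 → replaces 25 → [2, 3, 15, 27, 28, 28]
19 → replaces 27 → [2, 3, 15, 19, 28, 28]
14 → replaces 15 → [2, 3, 14, 19, 28, 28]
Six tails, so the longest non-decreasing subsequence has length 6 (e.g. 15, 22, 25, 28, 28, 28).

6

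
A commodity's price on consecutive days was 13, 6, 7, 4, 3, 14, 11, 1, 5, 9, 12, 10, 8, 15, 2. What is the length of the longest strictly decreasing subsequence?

5

Negate each value so 'decreasing' becomes 'increasing', then run patience tails on the negated sequence:
-13 → extends → [-13]
-6 → extends → [-13, -6]
-7 → replaces -6 → [-13, -7]
-4 → extends → [-13, -7, -4]
-3 → extends → [-13, -7, -4, -3]
-14 → replaces -13 → [-14, -7, -4, -3]
-11 → replaces -7 → [-14, -11, -4, -3]
-1 → extends → [-14, -11, -4, -3, -1]
-5 → replaces -4 → [-14, -11, -5, -3, -1]
-9 → replaces -5 → [-14, -11, -9, -3, -1]
-12 → replaces -11 → [-14, -12, -9, -3, -1]
-10 → replaces -9 → [-14, -12, -10, -3, -1]
-8 → replaces -3 → [-14, -12, -10, -8, -1]
-15 → replaces -14 → [-15, -12, -10, -8, -1]
-2 → replaces -1 → [-15, -12, -10, -8, -2]
Five tails, so the longest strictly decreasing subsequence of the original has length 5.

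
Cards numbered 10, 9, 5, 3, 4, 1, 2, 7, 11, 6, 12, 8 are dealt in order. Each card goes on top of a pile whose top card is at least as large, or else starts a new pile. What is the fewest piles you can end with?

5

The minimum number of non-increasing subsequences covering a sequence equals the length of its longest strictly increasing subsequence.
LIS length is 5 (e.g. 3, 4, 7, 11, 12), so 5 piles are needed.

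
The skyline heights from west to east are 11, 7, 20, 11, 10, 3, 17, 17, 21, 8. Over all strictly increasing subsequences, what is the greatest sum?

Let S[i] be the best sum of a strictly increasing subsequence ending at i:
i:      1  2  3  4  5  6  7  8  9 10
a[i]:  11  7 20 11 10  3 17 17 21  8
S:     11  7 31 18 17  3 35 35 56 15
Maximum is 56 (e.g. 7 + 11 + 17 + 21).

56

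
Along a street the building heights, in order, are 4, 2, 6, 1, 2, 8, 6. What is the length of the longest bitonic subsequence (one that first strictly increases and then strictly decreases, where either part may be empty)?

4

inc[i] = longest strictly increasing subsequence ending at i; dec[i] = longest strictly decreasing subsequence starting at i:
i:     1 2 3 4 5 6 7
a[i]:  4 2 6 1 2 8 6
inc:   1 1 2 1 2 3 3
dec:   3 2 2 1 1 2 1
Best peak at i=6 (value 8): inc=3, dec=2, length 3+2−1 = 4.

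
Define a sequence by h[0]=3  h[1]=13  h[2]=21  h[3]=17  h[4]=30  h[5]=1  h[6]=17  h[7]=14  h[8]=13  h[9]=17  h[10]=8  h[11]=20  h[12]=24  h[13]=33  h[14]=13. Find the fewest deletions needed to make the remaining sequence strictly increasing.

8

Fewest deletions = n − (longest strictly increasing subsequence).
i:      0  1  2  3  4  5  6  7  8  9 10 11 12 13 14
h[i]:   3 13 21 17 30  1 17 14 13 17  8 20 24 33 13
dp:     1  2  3  3  4  1  3  3  2  4  2  5  6  7  3
max dp = 7, so deletions = 15 − 7 = 8.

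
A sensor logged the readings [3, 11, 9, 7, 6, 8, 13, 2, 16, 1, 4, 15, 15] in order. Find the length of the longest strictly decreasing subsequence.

6

Negate each value so 'decreasing' becomes 'increasing', then run patience tails on the negated sequence:
-3 → extends → [-3]
-11 → replaces -3 → [-11]
-9 → extends → [-11, -9]
-7 → extends → [-11, -9, -7]
-6 → extends → [-11, -9, -7, -6]
-8 → replaces -7 → [-11, -9, -8, -6]
-13 → replaces -11 → [-13, -9, -8, -6]
-2 → extends → [-13, -9, -8, -6, -2]
-16 → replaces -13 → [-16, -9, -8, -6, -2]
-1 → extends → [-16, -9, -8, -6, -2, -1]
-4 → replaces -2 → [-16, -9, -8, -6, -4, -1]
-15 → replaces -9 → [-16, -15, -8, -6, -4, -1]
-15 → already a tail → [-16, -15, -8, -6, -4, -1]
Six tails, so the longest strictly decreasing subsequence of the original has length 6.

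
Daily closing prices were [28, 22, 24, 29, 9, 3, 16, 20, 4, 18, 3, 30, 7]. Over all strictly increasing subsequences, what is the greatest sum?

105

Let S[i] be the best sum of a strictly increasing subsequence ending at i:
i:       1   2   3   4   5   6   7   8   9  10  11  12  13
a[i]:   28  22  24  29   9   3  16  20   4  18   3  30   7
S:      28  22  46  75   9   3  25  45   7  43   3 105  14
Maximum is 105 (e.g. 22 + 24 + 29 + 30).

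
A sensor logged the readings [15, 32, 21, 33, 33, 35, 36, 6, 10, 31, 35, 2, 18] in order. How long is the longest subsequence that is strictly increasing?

Let dp[i] be the length of the longest such subsequence ending at index i:
i:      1  2  3  4  5  6  7  8  9 10 11 12 13
a[i]:  15 32 21 33 33 35 36  6 10 31 35  2 18
dp:     1  2  2  3  3  4  5  1  2  3  4  1  3
Maximum dp value is 5.

5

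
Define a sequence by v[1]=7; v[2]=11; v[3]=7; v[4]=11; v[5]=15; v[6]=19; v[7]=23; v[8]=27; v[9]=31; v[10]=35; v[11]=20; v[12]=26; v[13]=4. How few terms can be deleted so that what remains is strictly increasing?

5

Fewest deletions = n − (longest strictly increasing subsequence).
Patience tails:
7 → extends → [7]
11 → extends → [7, 11]
7 → already a tail → [7, 11]
11 → already a tail → [7, 11]
15 → extends → [7, 11, 15]
19 → extends → [7, 11, 15, 19]
23 → extends → [7, 11, 15, 19, 23]
27 → extends → [7, 11, 15, 19, 23, 27]
31 → extends → [7, 11, 15, 19, 23, 27, 31]
35 → extends → [7, 11, 15, 19, 23, 27, 31, 35]
20 → replaces 23 → [7, 11, 15, 19, 20, 27, 31, 35]
26 → replaces 27 → [7, 11, 15, 19, 20, 26, 31, 35]
4 → replaces 7 → [4, 11, 15, 19, 20, 26, 31, 35]
Longest strictly increasing subsequence has length 8, so deletions = 13 − 8 = 5.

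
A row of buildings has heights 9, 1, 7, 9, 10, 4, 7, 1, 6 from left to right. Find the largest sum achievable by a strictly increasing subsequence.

27

Let S[i] be the best sum of a strictly increasing subsequence ending at i:
i:      1  2  3  4  5  6  7  8  9
a[i]:   9  1  7  9 10  4  7  1  6
S:      9  1  8 17 27  5 12  1 11
Maximum is 27 (e.g. 1 + 7 + 9 + 10).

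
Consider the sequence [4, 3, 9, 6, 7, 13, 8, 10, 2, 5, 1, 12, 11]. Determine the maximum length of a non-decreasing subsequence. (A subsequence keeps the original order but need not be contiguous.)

6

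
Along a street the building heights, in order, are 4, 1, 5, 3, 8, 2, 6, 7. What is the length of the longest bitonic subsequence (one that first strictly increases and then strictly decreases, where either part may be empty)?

inc[i] = longest strictly increasing subsequence ending at i; dec[i] = longest strictly decreasing subsequence starting at i:
i:     1 2 3 4 5 6 7 8
a[i]:  4 1 5 3 8 2 6 7
inc:   1 1 2 2 3 2 3 4
dec:   3 1 3 2 2 1 1 1
Best peak at i=3 (value 5): inc=2, dec=3, length 2+3−1 = 4.

4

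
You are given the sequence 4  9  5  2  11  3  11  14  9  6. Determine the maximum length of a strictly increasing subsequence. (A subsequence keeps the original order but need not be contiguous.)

Let dp[i] be the length of the longest such subsequence ending at index i:
i:      1  2  3  4  5  6  7  8  9 10
a[i]:   4  9  5  2 11  3 11 14  9  6
dp:     1  2  2  1  3  2  3  4  3  3
Maximum dp value is 4.

4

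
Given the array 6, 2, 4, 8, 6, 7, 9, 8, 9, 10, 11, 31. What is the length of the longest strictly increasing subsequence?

9

Let dp[i] be the length of the longest such subsequence ending at index i:
i:      1  2  3  4  5  6  7  8  9 10 11 12
a[i]:   6  2  4  8  6  7  9  8  9 10 11 31
dp:     1  1  2  3  3  4  5  5  6  7  8  9
Maximum dp value is 9.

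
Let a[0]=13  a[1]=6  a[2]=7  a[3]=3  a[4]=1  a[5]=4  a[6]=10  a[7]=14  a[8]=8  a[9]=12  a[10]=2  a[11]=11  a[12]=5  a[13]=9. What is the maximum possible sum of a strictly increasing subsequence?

Let S[i] be the best sum of a strictly increasing subsequence ending at i:
i:      0  1  2  3  4  5  6  7  8  9 10 11 12 13
a[i]:  13  6  7  3  1  4 10 14  8 12  2 11  5  9
S:     13  6 13  3  1  7 23 37 21 35  3 34 12 30
Maximum is 37 (e.g. 6 + 7 + 10 + 14).

37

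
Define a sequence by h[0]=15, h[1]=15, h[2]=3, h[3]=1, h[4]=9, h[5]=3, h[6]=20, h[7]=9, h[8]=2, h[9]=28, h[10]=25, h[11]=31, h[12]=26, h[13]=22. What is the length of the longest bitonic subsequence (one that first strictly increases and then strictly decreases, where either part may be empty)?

7

inc[i] = longest strictly increasing subsequence ending at i; dec[i] = longest strictly decreasing subsequence starting at i:
i:      0  1  2  3  4  5  6  7  8  9 10 11 12 13
h[i]:  15 15  3  1  9  3 20  9  2 28 25 31 26 22
inc:    1  1  1  1  2  2  3  3  2  4  4  5  5  4
dec:    4  4  2  1  3  2  3  2  1  3  2  3  2  1
Best peak at i=11 (value 31): inc=5, dec=3, length 5+3−1 = 7.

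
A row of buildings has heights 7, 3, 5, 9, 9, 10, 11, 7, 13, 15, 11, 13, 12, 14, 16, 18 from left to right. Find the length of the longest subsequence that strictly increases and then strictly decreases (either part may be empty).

inc[i] = longest strictly increasing subsequence ending at i; dec[i] = longest strictly decreasing subsequence starting at i:
i:      1  2  3  4  5  6  7  8  9 10 11 12 13 14 15 16
a[i]:   7  3  5  9  9 10 11  7 13 15 11 13 12 14 16 18
inc:    1  1  2  3  3  4  5  3  6  7  5  6  6  7  8  9
dec:    2  1  1  2  2  2  2  1  2  3  1  2  1  1  1  1
Best peak at i=10 (value 15): inc=7, dec=3, length 7+3−1 = 9.

9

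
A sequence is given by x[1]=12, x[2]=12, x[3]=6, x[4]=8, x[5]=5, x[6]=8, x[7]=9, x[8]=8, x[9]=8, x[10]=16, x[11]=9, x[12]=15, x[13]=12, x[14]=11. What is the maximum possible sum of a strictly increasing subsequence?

Let S[i] be the best sum of a strictly increasing subsequence ending at i:
i:      1  2  3  4  5  6  7  8  9 10 11 12 13 14
x[i]:  12 12  6  8  5  8  9  8  8 16  9 15 12 11
S:     12 12  6 14  5 14 23 14 14 39 23 38 35 34
Maximum is 39 (e.g. 6 + 8 + 9 + 16).

39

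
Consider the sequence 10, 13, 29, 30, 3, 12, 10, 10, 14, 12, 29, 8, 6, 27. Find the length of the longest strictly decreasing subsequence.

Negate each value so 'decreasing' becomes 'increasing', then run patience tails on the negated sequence:
-10 → extends → [-10]
-13 → replaces -10 → [-13]
-29 → replaces -13 → [-29]
-30 → replaces -29 → [-30]
-3 → extends → [-30, -3]
-12 → replaces -3 → [-30, -12]
-10 → extends → [-30, -12, -10]
-10 → already a tail → [-30, -12, -10]
-14 → replaces -12 → [-30, -14, -10]
-12 → replaces -10 → [-30, -14, -12]
-29 → replaces -14 → [-30, -29, -12]
-8 → extends → [-30, -29, -12, -8]
-6 → extends → [-30, -29, -12, -8, -6]
-27 → replaces -12 → [-30, -29, -27, -8, -6]
Five tails, so the longest strictly decreasing subsequence of the original has length 5.

5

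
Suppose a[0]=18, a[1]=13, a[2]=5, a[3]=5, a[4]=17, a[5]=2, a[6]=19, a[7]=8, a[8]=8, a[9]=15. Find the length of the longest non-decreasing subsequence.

5

Let dp[i] be the length of the longest such subsequence ending at index i:
i:      0  1  2  3  4  5  6  7  8  9
a[i]:  18 13  5  5 17  2 19  8  8 15
dp:     1  1  1  2  3  1  4  3  4  5
Maximum dp value is 5.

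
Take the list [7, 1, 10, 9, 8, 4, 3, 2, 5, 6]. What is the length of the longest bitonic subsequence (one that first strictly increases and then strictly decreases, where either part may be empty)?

inc[i] = longest strictly increasing subsequence ending at i; dec[i] = longest strictly decreasing subsequence starting at i:
i:      1  2  3  4  5  6  7  8  9 10
a[i]:   7  1 10  9  8  4  3  2  5  6
inc:    1  1  2  2  2  2  2  2  3  4
dec:    4  1  6  5  4  3  2  1  1  1
Best peak at i=3 (value 10): inc=2, dec=6, length 2+6−1 = 7.

7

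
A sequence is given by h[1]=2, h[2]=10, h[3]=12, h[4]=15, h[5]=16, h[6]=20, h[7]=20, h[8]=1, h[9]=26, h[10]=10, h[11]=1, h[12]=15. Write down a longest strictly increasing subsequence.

2, 10, 12, 15, 16, 20, 26

Patience tails give the LIS length; then backtrack through the dp parents:
2 → extends → [2]
10 → extends → [2, 10]
12 → extends → [2, 10, 12]
15 → extends → [2, 10, 12, 15]
16 → extends → [2, 10, 12, 15, 16]
20 → extends → [2, 10, 12, 15, 16, 20]
20 → already a tail → [2, 10, 12, 15, 16, 20]
1 → replaces 2 → [1, 10, 12, 15, 16, 20]
26 → extends → [1, 10, 12, 15, 16, 20, 26]
10 → already a tail → [1, 10, 12, 15, 16, 20, 26]
1 → already a tail → [1, 10, 12, 15, 16, 20, 26]
15 → already a tail → [1, 10, 12, 15, 16, 20, 26]
Length 7; one witness is 2, 10, 12, 15, 16, 20, 26.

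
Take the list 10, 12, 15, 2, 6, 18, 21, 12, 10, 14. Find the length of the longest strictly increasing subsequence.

Track the smallest tail for each achievable length (strict):
10 → extends → [10]
12 → extends → [10, 12]
15 → extends → [10, 12, 15]
2 → replaces 10 → [2, 12, 15]
6 → replaces 12 → [2, 6, 15]
18 → extends → [2, 6, 15, 18]
21 → extends → [2, 6, 15, 18, 21]
12 → replaces 15 → [2, 6, 12, 18, 21]
10 → replaces 12 → [2, 6, 10, 18, 21]
14 → replaces 18 → [2, 6, 10, 14, 21]
Five tails, so the longest strictly increasing subsequence has length 5 (e.g. 10, 12, 15, 18, 21).

5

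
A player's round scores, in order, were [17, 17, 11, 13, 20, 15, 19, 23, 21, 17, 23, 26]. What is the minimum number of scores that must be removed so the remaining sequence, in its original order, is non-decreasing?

Fewest deletions = n − (longest non-decreasing subsequence).
i:      1  2  3  4  5  6  7  8  9 10 11 12
a[i]:  17 17 11 13 20 15 19 23 21 17 23 26
dp:     1  2  1  2  3  3  4  5  5  4  6  7
max dp = 7, so deletions = 12 − 7 = 5.

5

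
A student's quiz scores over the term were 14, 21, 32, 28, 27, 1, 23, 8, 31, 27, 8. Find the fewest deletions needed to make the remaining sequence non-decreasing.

7

Fewest deletions = n − (longest non-decreasing subsequence).
Patience tails:
14 → extends → [14]
21 → extends → [14, 21]
32 → extends → [14, 21, 32]
28 → replaces 32 → [14, 21, 28]
27 → replaces 28 → [14, 21, 27]
1 → replaces 14 → [1, 21, 27]
23 → replaces 27 → [1, 21, 23]
8 → replaces 21 → [1, 8, 23]
31 → extends → [1, 8, 23, 31]
27 → replaces 31 → [1, 8, 23, 27]
8 → replaces 23 → [1, 8, 8, 27]
Longest non-decreasing subsequence has length 4, so deletions = 11 − 4 = 7.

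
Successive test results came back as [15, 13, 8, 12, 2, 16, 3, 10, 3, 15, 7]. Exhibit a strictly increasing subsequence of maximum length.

2, 3, 10, 15

Patience tails give the LIS length; then backtrack through the dp parents:
15 → extends → [15]
13 → replaces 15 → [13]
8 → replaces 13 → [8]
12 → extends → [8, 12]
2 → replaces 8 → [2, 12]
16 → extends → [2, 12, 16]
3 → replaces 12 → [2, 3, 16]
10 → replaces 16 → [2, 3, 10]
3 → already a tail → [2, 3, 10]
15 → extends → [2, 3, 10, 15]
7 → replaces 10 → [2, 3, 7, 15]
Length 4; one witness is 2, 3, 10, 15.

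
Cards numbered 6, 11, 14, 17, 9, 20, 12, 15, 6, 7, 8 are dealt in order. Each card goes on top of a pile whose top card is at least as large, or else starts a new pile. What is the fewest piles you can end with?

5

Place each on the leftmost legal pile:
6 → new pile 1 (tops now [6])
11 → new pile 2 (tops now [6, 11])
14 → new pile 3 (tops now [6, 11, 14])
17 → new pile 4 (tops now [6, 11, 14, 17])
9 → pile 2 (tops now [6, 9, 14, 17])
20 → new pile 5 (tops now [6, 9, 14, 17, 20])
12 → pile 3 (tops now [6, 9, 12, 17, 20])
15 → pile 4 (tops now [6, 9, 12, 15, 20])
6 → pile 1 (tops now [6, 9, 12, 15, 20])
7 → pile 2 (tops now [6, 7, 12, 15, 20])
8 → pile 3 (tops now [6, 7, 8, 15, 20])
Five piles.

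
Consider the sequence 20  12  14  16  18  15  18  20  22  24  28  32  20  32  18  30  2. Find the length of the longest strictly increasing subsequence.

Track the smallest tail for each achievable length (strict):
20 → extends → [20]
12 → replaces 20 → [12]
14 → extends → [12, 14]
16 → extends → [12, 14, 16]
18 → extends → [12, 14, 16, 18]
15 → replaces 16 → [12, 14, 15, 18]
18 → already a tail → [12, 14, 15, 18]
20 → extends → [12, 14, 15, 18, 20]
22 → extends → [12, 14, 15, 18, 20, 22]
24 → extends → [12, 14, 15, 18, 20, 22, 24]
28 → extends → [12, 14, 15, 18, 20, 22, 24, 28]
32 → extends → [12, 14, 15, 18, 20, 22, 24, 28, 32]
20 → already a tail → [12, 14, 15, 18, 20, 22, 24, 28, 32]
32 → already a tail → [12, 14, 15, 18, 20, 22, 24, 28, 32]
18 → already a tail → [12, 14, 15, 18, 20, 22, 24, 28, 32]
30 → replaces 32 → [12, 14, 15, 18, 20, 22, 24, 28, 30]
2 → replaces 12 → [2, 14, 15, 18, 20, 22, 24, 28, 30]
Nine tails, so the longest strictly increasing subsequence has length 9 (e.g. 12, 14, 16, 18, 20, 22, 24, 28, 32).

9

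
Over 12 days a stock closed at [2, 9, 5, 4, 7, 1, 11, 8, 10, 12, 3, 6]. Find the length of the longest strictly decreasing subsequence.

4

Negate each value so 'decreasing' becomes 'increasing', then run patience tails on the negated sequence:
-2 → extends → [-2]
-9 → replaces -2 → [-9]
-5 → extends → [-9, -5]
-4 → extends → [-9, -5, -4]
-7 → replaces -5 → [-9, -7, -4]
-1 → extends → [-9, -7, -4, -1]
-11 → replaces -9 → [-11, -7, -4, -1]
-8 → replaces -7 → [-11, -8, -4, -1]
-10 → replaces -8 → [-11, -10, -4, -1]
-12 → replaces -11 → [-12, -10, -4, -1]
-3 → replaces -1 → [-12, -10, -4, -3]
-6 → replaces -4 → [-12, -10, -6, -3]
Four tails, so the longest strictly decreasing subsequence of the original has length 4.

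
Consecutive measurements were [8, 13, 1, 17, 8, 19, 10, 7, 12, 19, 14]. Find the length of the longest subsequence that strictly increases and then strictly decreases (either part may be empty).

6

inc[i] = longest strictly increasing subsequence ending at i; dec[i] = longest strictly decreasing subsequence starting at i:
i:      1  2  3  4  5  6  7  8  9 10 11
a[i]:   8 13  1 17  8 19 10  7 12 19 14
inc:    1  2  1  3  2  4  3  2  4  5  5
dec:    2  3  1  3  2  3  2  1  1  2  1
Best peak at i=6 (value 19): inc=4, dec=3, length 4+3−1 = 6.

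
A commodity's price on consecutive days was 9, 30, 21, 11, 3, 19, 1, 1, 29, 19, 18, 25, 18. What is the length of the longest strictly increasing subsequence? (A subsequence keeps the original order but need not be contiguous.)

4

Track the smallest tail for each achievable length (strict):
9 → extends → [9]
30 → extends → [9, 30]
21 → replaces 30 → [9, 21]
11 → replaces 21 → [9, 11]
3 → replaces 9 → [3, 11]
19 → extends → [3, 11, 19]
1 → replaces 3 → [1, 11, 19]
1 → already a tail → [1, 11, 19]
29 → extends → [1, 11, 19, 29]
19 → already a tail → [1, 11, 19, 29]
18 → replaces 19 → [1, 11, 18, 29]
25 → replaces 29 → [1, 11, 18, 25]
18 → already a tail → [1, 11, 18, 25]
Four tails, so the longest strictly increasing subsequence has length 4 (e.g. 9, 11, 19, 29).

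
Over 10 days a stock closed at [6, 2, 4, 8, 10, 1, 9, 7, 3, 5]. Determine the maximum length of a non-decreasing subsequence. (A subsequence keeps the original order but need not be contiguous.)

Let dp[i] be the length of the longest such subsequence ending at index i:
i:      1  2  3  4  5  6  7  8  9 10
a[i]:   6  2  4  8 10  1  9  7  3  5
dp:     1  1  2  3  4  1  4  3  2  3
Maximum dp value is 4.

4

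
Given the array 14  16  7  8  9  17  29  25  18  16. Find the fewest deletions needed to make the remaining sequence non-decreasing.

5

Fewest deletions = n − (longest non-decreasing subsequence).
Patience tails:
14 → extends → [14]
16 → extends → [14, 16]
7 → replaces 14 → [7, 16]
8 → replaces 16 → [7, 8]
9 → extends → [7, 8, 9]
17 → extends → [7, 8, 9, 17]
29 → extends → [7, 8, 9, 17, 29]
25 → replaces 29 → [7, 8, 9, 17, 25]
18 → replaces 25 → [7, 8, 9, 17, 18]
16 → replaces 17 → [7, 8, 9, 16, 18]
Longest non-decreasing subsequence has length 5, so deletions = 10 − 5 = 5.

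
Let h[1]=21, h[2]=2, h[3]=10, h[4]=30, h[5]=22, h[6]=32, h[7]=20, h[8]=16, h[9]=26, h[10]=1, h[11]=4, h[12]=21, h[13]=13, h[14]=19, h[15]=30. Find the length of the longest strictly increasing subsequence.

Track the smallest tail for each achievable length (strict):
21 → extends → [21]
2 → replaces 21 → [2]
10 → extends → [2, 10]
30 → extends → [2, 10, 30]
22 → replaces 30 → [2, 10, 22]
32 → extends → [2, 10, 22, 32]
20 → replaces 22 → [2, 10, 20, 32]
16 → replaces 20 → [2, 10, 16, 32]
26 → replaces 32 → [2, 10, 16, 26]
1 → replaces 2 → [1, 10, 16, 26]
4 → replaces 10 → [1, 4, 16, 26]
21 → replaces 26 → [1, 4, 16, 21]
13 → replaces 16 → [1, 4, 13, 21]
19 → replaces 21 → [1, 4, 13, 19]
30 → extends → [1, 4, 13, 19, 30]
Five tails, so the longest strictly increasing subsequence has length 5 (e.g. 2, 10, 22, 26, 30).

5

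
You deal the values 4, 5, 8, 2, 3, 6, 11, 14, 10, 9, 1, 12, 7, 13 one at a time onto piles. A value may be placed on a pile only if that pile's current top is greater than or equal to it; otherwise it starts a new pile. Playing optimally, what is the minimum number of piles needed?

Place each on the leftmost legal pile:
4 → new pile 1 (tops now [4])
5 → new pile 2 (tops now [4, 5])
8 → new pile 3 (tops now [4, 5, 8])
2 → pile 1 (tops now [2, 5, 8])
3 → pile 2 (tops now [2, 3, 8])
6 → pile 3 (tops now [2, 3, 6])
11 → new pile 4 (tops now [2, 3, 6, 11])
14 → new pile 5 (tops now [2, 3, 6, 11, 14])
10 → pile 4 (tops now [2, 3, 6, 10, 14])
9 → pile 4 (tops now [2, 3, 6, 9, 14])
1 → pile 1 (tops now [1, 3, 6, 9, 14])
12 → pile 5 (tops now [1, 3, 6, 9, 12])
7 → pile 4 (tops now [1, 3, 6, 7, 12])
13 → new pile 6 (tops now [1, 3, 6, 7, 12, 13])
Six piles.

6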